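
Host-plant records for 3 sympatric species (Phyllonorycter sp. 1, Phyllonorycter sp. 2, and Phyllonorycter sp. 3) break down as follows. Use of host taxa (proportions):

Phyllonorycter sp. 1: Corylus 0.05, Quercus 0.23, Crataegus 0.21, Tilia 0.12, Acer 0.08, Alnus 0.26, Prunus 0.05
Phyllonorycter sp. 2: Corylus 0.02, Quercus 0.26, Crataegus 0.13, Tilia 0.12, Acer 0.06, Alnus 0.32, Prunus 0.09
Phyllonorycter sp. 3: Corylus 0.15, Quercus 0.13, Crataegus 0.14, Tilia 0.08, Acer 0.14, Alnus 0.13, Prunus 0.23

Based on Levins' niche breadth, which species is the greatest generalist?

Σp_1ᵢ² = 0.05² + 0.23² + 0.21² + 0.12² + 0.08² + 0.26² + 0.05² = 0.0025 + 0.0529 + 0.0441 + 0.0144 + 0.0064 + 0.0676 + 0.0025 = 0.1904
B_1 = 1 / 0.1904 = 5.2521
Σp_2ᵢ² = 0.02² + 0.26² + 0.13² + 0.12² + 0.06² + 0.32² + 0.09² = 0.0004 + 0.0676 + 0.0169 + 0.0144 + 0.0036 + 0.1024 + 0.0081 = 0.2134
B_2 = 1 / 0.2134 = 4.6860
Σp_3ᵢ² = 0.15² + 0.13² + 0.14² + 0.08² + 0.14² + 0.13² + 0.23² = 0.0225 + 0.0169 + 0.0196 + 0.0064 + 0.0196 + 0.0169 + 0.0529 = 0.1548
B_3 = 1 / 0.1548 = 6.4599
Highest B → broadest niche (most generalist): Phyllonorycter sp. 3 (B = 6.46).

Phyllonorycter sp. 3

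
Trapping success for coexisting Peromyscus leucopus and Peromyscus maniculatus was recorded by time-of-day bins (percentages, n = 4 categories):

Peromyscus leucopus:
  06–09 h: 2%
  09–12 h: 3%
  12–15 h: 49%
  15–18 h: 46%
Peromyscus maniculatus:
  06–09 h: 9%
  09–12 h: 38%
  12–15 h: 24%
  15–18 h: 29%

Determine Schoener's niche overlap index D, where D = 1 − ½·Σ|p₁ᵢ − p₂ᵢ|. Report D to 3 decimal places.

0.580

Convert percentages to proportions (divide by 100).
Σ|p₁ᵢ − p₂ᵢ| = 0.07 + 0.35 + 0.25 + 0.17 = 0.84
D = 1 − ½ × 0.84 = 1 − 0.420 = 0.58000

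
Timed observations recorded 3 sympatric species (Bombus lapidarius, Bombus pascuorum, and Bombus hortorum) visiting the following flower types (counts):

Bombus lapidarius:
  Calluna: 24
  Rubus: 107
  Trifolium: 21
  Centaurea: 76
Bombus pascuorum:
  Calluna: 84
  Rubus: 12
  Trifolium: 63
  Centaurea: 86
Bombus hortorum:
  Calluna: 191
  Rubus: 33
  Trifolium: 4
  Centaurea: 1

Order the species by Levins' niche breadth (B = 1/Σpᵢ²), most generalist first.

Bombus pascuorum > Bombus lapidarius > Bombus hortorum

Proportions for Bombus lapidarius (n=228): 24/228=0.1053, 107/228=0.4693, 21/228=0.0921, 76/228=0.3333
Proportions for Bombus pascuorum (n=245): 84/245=0.3429, 12/245=0.0490, 63/245=0.2571, 86/245=0.3510
Proportions for Bombus hortorum (n=229): 191/229=0.8341, 33/229=0.1441, 4/229=0.0175, 1/229=0.0044
Σp_lapiᵢ² = 0.1053² + 0.4693² + 0.0921² + 0.3333² = 0.011088 + 0.220242 + 0.008482 + 0.111089 = 0.350901
B_lapi = 1 / 0.350901 = 2.8498
Σp_pascᵢ² = 0.3429² + 0.0490² + 0.2571² + 0.3510² = 0.117580 + 0.002401 + 0.066100 + 0.123201 = 0.309282
B_pasc = 1 / 0.309282 = 3.2333
Σp_hortᵢ² = 0.8341² + 0.1441² + 0.0175² + 0.0044² = 0.695723 + 0.020765 + 0.000306 + 0.000019 = 0.716813
B_hort = 1 / 0.716813 = 1.3951
Ranking by B (broadest → narrowest): Bombus pascuorum (3.23) > Bombus lapidarius (2.85) > Bombus hortorum (1.40)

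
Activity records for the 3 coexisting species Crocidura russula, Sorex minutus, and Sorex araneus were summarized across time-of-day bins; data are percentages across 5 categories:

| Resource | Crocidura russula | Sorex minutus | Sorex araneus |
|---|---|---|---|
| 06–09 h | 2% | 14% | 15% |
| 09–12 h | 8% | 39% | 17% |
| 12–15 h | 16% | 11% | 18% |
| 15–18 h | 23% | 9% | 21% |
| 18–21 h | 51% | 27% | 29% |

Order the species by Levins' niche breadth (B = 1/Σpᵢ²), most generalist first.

Sorex araneus > Sorex minutus > Crocidura russula

Convert percentages to proportions (divide by 100).
Σp_russᵢ² = 0.02² + 0.08² + 0.16² + 0.23² + 0.51² = 0.0004 + 0.0064 + 0.0256 + 0.0529 + 0.2601 = 0.3454
B_russ = 1 / 0.3454 = 2.8952
Σp_minuᵢ² = 0.14² + 0.39² + 0.11² + 0.09² + 0.27² = 0.0196 + 0.1521 + 0.0121 + 0.0081 + 0.0729 = 0.2648
B_minu = 1 / 0.2648 = 3.7764
Σp_aranᵢ² = 0.15² + 0.17² + 0.18² + 0.21² + 0.29² = 0.0225 + 0.0289 + 0.0324 + 0.0441 + 0.0841 = 0.2120
B_aran = 1 / 0.2120 = 4.7170
Ranking by B (broadest → narrowest): Sorex araneus (4.72) > Sorex minutus (3.78) > Crocidura russula (2.90)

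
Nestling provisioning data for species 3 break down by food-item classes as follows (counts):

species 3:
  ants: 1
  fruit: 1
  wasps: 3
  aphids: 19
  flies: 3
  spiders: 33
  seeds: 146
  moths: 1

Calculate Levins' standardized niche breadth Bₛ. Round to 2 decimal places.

0.13

Proportions for species 3 (n=207): 1/207=0.0048, 1/207=0.0048, 3/207=0.0145, 19/207=0.0918, 3/207=0.0145, 33/207=0.1594, 146/207=0.7053, 1/207=0.0048
Σpᵢ² = 0.0048² + 0.0048² + 0.0145² + 0.0918² + 0.0145² + 0.1594² + 0.7053² + 0.0048² = 0.000023 + 0.000023 + 0.000210 + 0.008427 + 0.000210 + 0.025408 + 0.497448 + 0.000023 = 0.531772
B = 1 / 0.531772 = 1.8805
Bₛ = (B − 1)/(n − 1) = (1.8805 − 1)/(8 − 1) = 0.8805/7 = 0.1258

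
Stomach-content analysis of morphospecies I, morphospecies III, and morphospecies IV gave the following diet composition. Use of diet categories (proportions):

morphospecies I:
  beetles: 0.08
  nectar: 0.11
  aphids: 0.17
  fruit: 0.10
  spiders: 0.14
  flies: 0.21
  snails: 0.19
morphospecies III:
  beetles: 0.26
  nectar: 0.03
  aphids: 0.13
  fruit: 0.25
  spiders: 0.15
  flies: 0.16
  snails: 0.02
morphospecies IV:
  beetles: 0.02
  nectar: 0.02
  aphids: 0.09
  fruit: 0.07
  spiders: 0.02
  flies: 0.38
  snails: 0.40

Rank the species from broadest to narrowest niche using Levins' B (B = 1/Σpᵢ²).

morphospecies I > morphospecies III > morphospecies IV

Σp_Iᵢ² = 0.08² + 0.11² + 0.17² + 0.10² + 0.14² + 0.21² + 0.19² = 0.0064 + 0.0121 + 0.0289 + 0.0100 + 0.0196 + 0.0441 + 0.0361 = 0.1572
B_I = 1 / 0.1572 = 6.3613
Σp_IIIᵢ² = 0.26² + 0.03² + 0.13² + 0.25² + 0.15² + 0.16² + 0.02² = 0.0676 + 0.0009 + 0.0169 + 0.0625 + 0.0225 + 0.0256 + 0.0004 = 0.1964
B_III = 1 / 0.1964 = 5.0916
Σp_IVᵢ² = 0.02² + 0.02² + 0.09² + 0.07² + 0.02² + 0.38² + 0.40² = 0.0004 + 0.0004 + 0.0081 + 0.0049 + 0.0004 + 0.1444 + 0.1600 = 0.3186
B_IV = 1 / 0.3186 = 3.1387
Ranking by B (broadest → narrowest): morphospecies I (6.36) > morphospecies III (5.09) > morphospecies IV (3.14)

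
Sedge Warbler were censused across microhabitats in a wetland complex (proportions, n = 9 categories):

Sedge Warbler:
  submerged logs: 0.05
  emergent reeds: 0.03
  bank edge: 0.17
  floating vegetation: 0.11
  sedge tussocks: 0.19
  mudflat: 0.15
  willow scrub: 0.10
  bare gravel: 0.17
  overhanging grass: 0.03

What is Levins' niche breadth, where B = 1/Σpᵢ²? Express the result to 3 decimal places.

7.003

Σpᵢ² = 0.05² + 0.03² + 0.17² + 0.11² + 0.19² + 0.15² + 0.10² + 0.17² + 0.03² = 0.0025 + 0.0009 + 0.0289 + 0.0121 + 0.0361 + 0.0225 + 0.0100 + 0.0289 + 0.0009 = 0.1428
B = 1 / 0.1428 = 7.00280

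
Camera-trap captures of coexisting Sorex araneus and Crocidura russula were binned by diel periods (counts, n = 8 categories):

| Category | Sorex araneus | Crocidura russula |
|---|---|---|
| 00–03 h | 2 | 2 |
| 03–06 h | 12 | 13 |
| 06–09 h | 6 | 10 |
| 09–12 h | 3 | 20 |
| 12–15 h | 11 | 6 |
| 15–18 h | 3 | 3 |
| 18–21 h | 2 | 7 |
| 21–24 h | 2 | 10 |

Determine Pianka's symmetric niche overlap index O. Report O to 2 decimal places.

0.73

Proportions for Sorex araneus (n=41): 2/41=0.0488, 12/41=0.2927, 6/41=0.1463, 3/41=0.0732, 11/41=0.2683, 3/41=0.0732, 2/41=0.0488, 2/41=0.0488
Proportions for Crocidura russula (n=71): 2/71=0.0282, 13/71=0.1831, 10/71=0.1408, 20/71=0.2817, 6/71=0.0845, 3/71=0.0423, 7/71=0.0986, 10/71=0.1408
Σ p₁ᵢp₂ᵢ = 0.001376 + 0.053593 + 0.020599 + 0.020620 + 0.022671 + 0.003096 + 0.004812 + 0.006871 = 0.133638
Σp_1ᵢ² = 0.0488² + 0.2927² + 0.1463² + 0.0732² + 0.2683² + 0.0732² + 0.0488² + 0.0488² = 0.002381 + 0.085673 + 0.021404 + 0.005358 + 0.071985 + 0.005358 + 0.002381 + 0.002381 = 0.196921
Σp_2ᵢ² = 0.0282² + 0.1831² + 0.1408² + 0.2817² + 0.0845² + 0.0423² + 0.0986² + 0.1408² = 0.000795 + 0.033526 + 0.019825 + 0.079355 + 0.007140 + 0.001789 + 0.009722 + 0.019825 = 0.171977
O = 0.133638 / √(0.196921 × 0.171977) = 0.133638 / 0.1840269 = 0.7262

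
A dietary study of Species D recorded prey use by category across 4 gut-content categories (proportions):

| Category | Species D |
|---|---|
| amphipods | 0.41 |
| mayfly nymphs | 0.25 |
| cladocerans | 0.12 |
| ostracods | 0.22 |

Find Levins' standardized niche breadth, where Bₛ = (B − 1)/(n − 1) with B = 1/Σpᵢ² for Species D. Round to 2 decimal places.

Σpᵢ² = 0.41² + 0.25² + 0.12² + 0.22² = 0.1681 + 0.0625 + 0.0144 + 0.0484 = 0.2934
B = 1 / 0.2934 = 3.4083
Bₛ = (B − 1)/(n − 1) = (3.4083 − 1)/(4 − 1) = 2.4083/3 = 0.8028

0.80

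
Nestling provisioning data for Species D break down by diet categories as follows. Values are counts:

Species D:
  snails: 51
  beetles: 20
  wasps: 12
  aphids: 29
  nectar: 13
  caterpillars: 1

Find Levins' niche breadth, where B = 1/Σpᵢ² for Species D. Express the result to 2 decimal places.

3.82

Proportions for Species D (n=126): 51/126=0.4048, 20/126=0.1587, 12/126=0.0952, 29/126=0.2302, 13/126=0.1032, 1/126=0.0079
Σpᵢ² = 0.4048² + 0.1587² + 0.0952² + 0.2302² + 0.1032² + 0.0079² = 0.163863 + 0.025186 + 0.009063 + 0.052992 + 0.010650 + 0.000062 = 0.261816
B = 1 / 0.261816 = 3.8195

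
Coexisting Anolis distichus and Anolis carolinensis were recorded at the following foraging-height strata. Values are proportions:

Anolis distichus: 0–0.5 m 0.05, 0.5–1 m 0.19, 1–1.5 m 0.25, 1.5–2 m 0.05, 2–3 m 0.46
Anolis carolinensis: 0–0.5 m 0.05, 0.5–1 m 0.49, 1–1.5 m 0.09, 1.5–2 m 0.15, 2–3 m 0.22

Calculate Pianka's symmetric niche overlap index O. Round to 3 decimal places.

0.712

Σ p₁ᵢp₂ᵢ = 0.0025 + 0.0931 + 0.0225 + 0.0075 + 0.1012 = 0.2268
Σp_1ᵢ² = 0.05² + 0.19² + 0.25² + 0.05² + 0.46² = 0.0025 + 0.0361 + 0.0625 + 0.0025 + 0.2116 = 0.3152
Σp_2ᵢ² = 0.05² + 0.49² + 0.09² + 0.15² + 0.22² = 0.0025 + 0.2401 + 0.0081 + 0.0225 + 0.0484 = 0.3216
O = 0.2268 / √(0.3152 × 0.3216) = 0.2268 / 0.318384 = 0.71235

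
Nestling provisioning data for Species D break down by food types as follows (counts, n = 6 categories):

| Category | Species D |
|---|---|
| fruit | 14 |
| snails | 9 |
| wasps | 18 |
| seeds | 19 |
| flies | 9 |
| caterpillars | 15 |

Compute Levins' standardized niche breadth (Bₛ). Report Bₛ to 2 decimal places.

Proportions for Species D (n=84): 14/84=0.1667, 9/84=0.1071, 18/84=0.2143, 19/84=0.2262, 9/84=0.1071, 15/84=0.1786
Σpᵢ² = 0.1667² + 0.1071² + 0.2143² + 0.2262² + 0.1071² + 0.1786² = 0.027789 + 0.011470 + 0.045924 + 0.051166 + 0.011470 + 0.031898 = 0.179717
B = 1 / 0.179717 = 5.5643
Bₛ = (B − 1)/(n − 1) = (5.5643 − 1)/(6 − 1) = 4.5643/5 = 0.9129

0.91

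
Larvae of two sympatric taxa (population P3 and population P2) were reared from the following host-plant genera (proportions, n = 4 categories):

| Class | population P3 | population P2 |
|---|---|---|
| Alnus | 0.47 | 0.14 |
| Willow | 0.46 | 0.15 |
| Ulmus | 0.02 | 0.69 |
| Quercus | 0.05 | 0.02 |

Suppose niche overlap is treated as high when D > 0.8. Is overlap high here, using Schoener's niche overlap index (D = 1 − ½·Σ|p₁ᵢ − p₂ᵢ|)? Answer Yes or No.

No

Σ|p₁ᵢ − p₂ᵢ| = 0.33 + 0.31 + 0.67 + 0.03 = 1.34
D = 1 − ½ × 1.34 = 1 − 0.670 = 0.3300
D = 0.3300 < 0.8 → No.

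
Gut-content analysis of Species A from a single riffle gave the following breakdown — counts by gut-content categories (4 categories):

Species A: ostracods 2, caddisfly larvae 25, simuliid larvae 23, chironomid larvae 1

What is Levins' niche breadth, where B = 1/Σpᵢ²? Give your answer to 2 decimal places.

2.24

Proportions for Species A (n=51): 2/51=0.0392, 25/51=0.4902, 23/51=0.4510, 1/51=0.0196
Σpᵢ² = 0.0392² + 0.4902² + 0.4510² + 0.0196² = 0.001537 + 0.240296 + 0.203401 + 0.000384 = 0.445618
B = 1 / 0.445618 = 2.2441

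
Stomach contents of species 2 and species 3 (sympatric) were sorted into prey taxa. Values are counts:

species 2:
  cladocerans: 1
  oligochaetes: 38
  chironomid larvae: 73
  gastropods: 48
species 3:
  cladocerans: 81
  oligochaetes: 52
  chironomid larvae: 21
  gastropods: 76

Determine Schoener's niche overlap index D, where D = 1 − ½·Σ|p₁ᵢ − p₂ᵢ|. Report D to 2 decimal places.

Proportions for species 2 (n=160): 1/160=0.0063, 38/160=0.2375, 73/160=0.4563, 48/160=0.3000
Proportions for species 3 (n=230): 81/230=0.3522, 52/230=0.2261, 21/230=0.0913, 76/230=0.3304
Σ|p₁ᵢ − p₂ᵢ| = 0.3459 + 0.0114 + 0.3650 + 0.0304 = 0.7527
D = 1 − ½ × 0.7527 = 1 − 0.37635 = 0.62365

0.62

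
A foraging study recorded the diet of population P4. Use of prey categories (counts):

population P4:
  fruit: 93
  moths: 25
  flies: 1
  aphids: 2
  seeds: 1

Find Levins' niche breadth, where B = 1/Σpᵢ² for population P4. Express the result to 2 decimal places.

Proportions for population P4 (n=122): 93/122=0.7623, 25/122=0.2049, 1/122=0.0082, 2/122=0.0164, 1/122=0.0082
Σpᵢ² = 0.7623² + 0.2049² + 0.0082² + 0.0164² + 0.0082² = 0.581101 + 0.041984 + 0.000067 + 0.000269 + 0.000067 = 0.623488
B = 1 / 0.623488 = 1.6039

1.60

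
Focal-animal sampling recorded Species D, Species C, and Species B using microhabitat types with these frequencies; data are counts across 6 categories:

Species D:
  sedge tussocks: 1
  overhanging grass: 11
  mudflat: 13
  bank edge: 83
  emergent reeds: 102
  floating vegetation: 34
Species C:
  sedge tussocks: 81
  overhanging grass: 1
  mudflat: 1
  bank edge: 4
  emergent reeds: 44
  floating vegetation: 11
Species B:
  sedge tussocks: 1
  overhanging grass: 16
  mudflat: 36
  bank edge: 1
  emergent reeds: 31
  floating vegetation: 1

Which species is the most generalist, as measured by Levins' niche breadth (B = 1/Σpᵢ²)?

Species D

Proportions for Species D (n=244): 1/244=0.0041, 11/244=0.0451, 13/244=0.0533, 83/244=0.3402, 102/244=0.4180, 34/244=0.1393
Proportions for Species C (n=142): 81/142=0.5704, 1/142=0.0070, 1/142=0.0070, 4/142=0.0282, 44/142=0.3099, 11/142=0.0775
Proportions for Species B (n=86): 1/86=0.0116, 16/86=0.1860, 36/86=0.4186, 1/86=0.0116, 31/86=0.3605, 1/86=0.0116
Σp_Dᵢ² = 0.0041² + 0.0451² + 0.0533² + 0.3402² + 0.4180² + 0.1393² = 0.000017 + 0.002034 + 0.002841 + 0.115736 + 0.174724 + 0.019404 = 0.314756
B_D = 1 / 0.314756 = 3.1771
Σp_Cᵢ² = 0.5704² + 0.0070² + 0.0070² + 0.0282² + 0.3099² + 0.0775² = 0.325356 + 0.000049 + 0.000049 + 0.000795 + 0.096038 + 0.006006 = 0.428293
B_C = 1 / 0.428293 = 2.3349
Σp_Bᵢ² = 0.0116² + 0.1860² + 0.4186² + 0.0116² + 0.3605² + 0.0116² = 0.000135 + 0.034596 + 0.175226 + 0.000135 + 0.129960 + 0.000135 = 0.340187
B_B = 1 / 0.340187 = 2.9396
Highest B → broadest niche (most generalist): Species D (B = 3.18).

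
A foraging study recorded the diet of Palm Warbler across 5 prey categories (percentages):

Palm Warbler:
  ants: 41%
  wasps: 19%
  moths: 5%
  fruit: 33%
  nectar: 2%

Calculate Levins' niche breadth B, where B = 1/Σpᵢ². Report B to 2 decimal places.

Convert percentages to proportions (divide by 100).
Σpᵢ² = 0.41² + 0.19² + 0.05² + 0.33² + 0.02² = 0.1681 + 0.0361 + 0.0025 + 0.1089 + 0.0004 = 0.3160
B = 1 / 0.3160 = 3.1646

3.16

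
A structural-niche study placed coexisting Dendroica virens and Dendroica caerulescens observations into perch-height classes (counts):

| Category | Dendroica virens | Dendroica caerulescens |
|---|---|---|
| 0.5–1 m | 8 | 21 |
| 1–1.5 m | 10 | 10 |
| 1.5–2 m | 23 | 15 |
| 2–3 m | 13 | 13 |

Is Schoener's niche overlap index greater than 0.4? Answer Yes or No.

Proportions for Dendroica virens (n=54): 8/54=0.1481, 10/54=0.1852, 23/54=0.4259, 13/54=0.2407
Proportions for Dendroica caerulescens (n=59): 21/59=0.3559, 10/59=0.1695, 15/59=0.2542, 13/59=0.2203
Σ|p₁ᵢ − p₂ᵢ| = 0.2078 + 0.0157 + 0.1717 + 0.0204 = 0.4156
D = 1 − ½ × 0.4156 = 1 − 0.20780 = 0.79220
D = 0.79220 > 0.4 → Yes.

Yes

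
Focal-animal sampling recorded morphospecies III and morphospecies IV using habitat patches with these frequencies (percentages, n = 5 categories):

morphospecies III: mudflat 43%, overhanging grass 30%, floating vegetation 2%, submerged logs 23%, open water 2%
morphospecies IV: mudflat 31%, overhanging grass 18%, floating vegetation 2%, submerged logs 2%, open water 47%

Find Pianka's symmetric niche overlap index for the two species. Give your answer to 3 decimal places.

0.595

Convert percentages to proportions (divide by 100).
Σ p₁ᵢp₂ᵢ = 0.1333 + 0.0540 + 0.0004 + 0.0046 + 0.0094 = 0.2017
Σp_1ᵢ² = 0.43² + 0.30² + 0.02² + 0.23² + 0.02² = 0.1849 + 0.0900 + 0.0004 + 0.0529 + 0.0004 = 0.3286
Σp_2ᵢ² = 0.31² + 0.18² + 0.02² + 0.02² + 0.47² = 0.0961 + 0.0324 + 0.0004 + 0.0004 + 0.2209 = 0.3502
O = 0.2017 / √(0.3286 × 0.3502) = 0.2017 / 0.339228 = 0.59459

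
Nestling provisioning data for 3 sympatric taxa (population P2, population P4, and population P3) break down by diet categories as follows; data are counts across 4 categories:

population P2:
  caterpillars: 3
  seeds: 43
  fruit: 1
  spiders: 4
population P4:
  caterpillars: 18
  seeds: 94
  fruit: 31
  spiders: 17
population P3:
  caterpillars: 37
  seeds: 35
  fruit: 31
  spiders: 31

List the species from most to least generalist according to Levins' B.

population P3 > population P4 > population P2

Proportions for population P2 (n=51): 3/51=0.0588, 43/51=0.8431, 1/51=0.0196, 4/51=0.0784
Proportions for population P4 (n=160): 18/160=0.1125, 94/160=0.5875, 31/160=0.1938, 17/160=0.1063
Proportions for population P3 (n=134): 37/134=0.2761, 35/134=0.2612, 31/134=0.2313, 31/134=0.2313
Σp_P2ᵢ² = 0.0588² + 0.8431² + 0.0196² + 0.0784² = 0.003457 + 0.710818 + 0.000384 + 0.006147 = 0.720806
B_P2 = 1 / 0.720806 = 1.3873
Σp_P4ᵢ² = 0.1125² + 0.5875² + 0.1938² + 0.1063² = 0.012656 + 0.345156 + 0.037558 + 0.011300 = 0.406670
B_P4 = 1 / 0.406670 = 2.4590
Σp_P3ᵢ² = 0.2761² + 0.2612² + 0.2313² + 0.2313² = 0.076231 + 0.068225 + 0.053500 + 0.053500 = 0.251456
B_P3 = 1 / 0.251456 = 3.9768
Ranking by B (broadest → narrowest): population P3 (3.98) > population P4 (2.46) > population P2 (1.39)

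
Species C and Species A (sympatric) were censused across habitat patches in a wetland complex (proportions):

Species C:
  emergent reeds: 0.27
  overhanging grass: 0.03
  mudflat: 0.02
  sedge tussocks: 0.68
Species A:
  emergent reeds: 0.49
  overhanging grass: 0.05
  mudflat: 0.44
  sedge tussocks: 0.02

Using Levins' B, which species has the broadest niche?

Species A

Σp_Cᵢ² = 0.27² + 0.03² + 0.02² + 0.68² = 0.0729 + 0.0009 + 0.0004 + 0.4624 = 0.5366
B_C = 1 / 0.5366 = 1.8636
Σp_Aᵢ² = 0.49² + 0.05² + 0.44² + 0.02² = 0.2401 + 0.0025 + 0.1936 + 0.0004 = 0.4366
B_A = 1 / 0.4366 = 2.2904
Highest B → broadest niche (most generalist): Species A (B = 2.29).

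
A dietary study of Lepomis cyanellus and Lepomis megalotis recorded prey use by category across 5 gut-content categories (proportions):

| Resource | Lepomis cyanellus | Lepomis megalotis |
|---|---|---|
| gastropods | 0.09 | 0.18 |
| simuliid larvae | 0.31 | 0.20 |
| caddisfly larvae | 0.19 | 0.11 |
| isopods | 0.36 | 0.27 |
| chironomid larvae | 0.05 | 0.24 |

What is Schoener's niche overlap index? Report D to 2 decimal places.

Σ|p₁ᵢ − p₂ᵢ| = 0.09 + 0.11 + 0.08 + 0.09 + 0.19 = 0.56
D = 1 − ½ × 0.56 = 1 − 0.280 = 0.7200

0.72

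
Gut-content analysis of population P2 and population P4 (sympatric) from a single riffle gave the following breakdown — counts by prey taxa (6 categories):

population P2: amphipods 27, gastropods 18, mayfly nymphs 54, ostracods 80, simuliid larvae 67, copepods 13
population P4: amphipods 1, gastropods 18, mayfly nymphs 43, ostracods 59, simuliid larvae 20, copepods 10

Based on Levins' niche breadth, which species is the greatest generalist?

Proportions for population P2 (n=259): 27/259=0.1042, 18/259=0.0695, 54/259=0.2085, 80/259=0.3089, 67/259=0.2587, 13/259=0.0502
Proportions for population P4 (n=151): 1/151=0.0066, 18/151=0.1192, 43/151=0.2848, 59/151=0.3907, 20/151=0.1325, 10/151=0.0662
Σp_P2ᵢ² = 0.1042² + 0.0695² + 0.2085² + 0.3089² + 0.2587² + 0.0502² = 0.010858 + 0.004830 + 0.043472 + 0.095419 + 0.066926 + 0.002520 = 0.224025
B_P2 = 1 / 0.224025 = 4.4638
Σp_P4ᵢ² = 0.0066² + 0.1192² + 0.2848² + 0.3907² + 0.1325² + 0.0662² = 0.000044 + 0.014209 + 0.081111 + 0.152646 + 0.017556 + 0.004382 = 0.269948
B_P4 = 1 / 0.269948 = 3.7044
Highest B → broadest niche (most generalist): population P2 (B = 4.46).

population P2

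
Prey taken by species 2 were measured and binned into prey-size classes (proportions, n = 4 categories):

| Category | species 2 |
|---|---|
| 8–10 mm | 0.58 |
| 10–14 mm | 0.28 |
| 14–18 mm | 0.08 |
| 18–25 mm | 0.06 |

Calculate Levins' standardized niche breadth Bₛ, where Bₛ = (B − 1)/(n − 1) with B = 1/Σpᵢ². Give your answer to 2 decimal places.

0.45

Σpᵢ² = 0.58² + 0.28² + 0.08² + 0.06² = 0.3364 + 0.0784 + 0.0064 + 0.0036 = 0.4248
B = 1 / 0.4248 = 2.3540
Bₛ = (B − 1)/(n − 1) = (2.3540 − 1)/(4 − 1) = 1.3540/3 = 0.4513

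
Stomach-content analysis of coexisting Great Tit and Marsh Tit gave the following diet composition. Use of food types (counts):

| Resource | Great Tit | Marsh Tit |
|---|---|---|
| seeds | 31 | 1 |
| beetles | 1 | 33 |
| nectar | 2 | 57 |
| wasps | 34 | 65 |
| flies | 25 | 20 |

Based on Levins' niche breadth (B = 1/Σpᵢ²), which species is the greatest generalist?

Proportions for Great Tit (n=93): 31/93=0.3333, 1/93=0.0108, 2/93=0.0215, 34/93=0.3656, 25/93=0.2688
Proportions for Marsh Tit (n=176): 1/176=0.0057, 33/176=0.1875, 57/176=0.3239, 65/176=0.3693, 20/176=0.1136
Σp_Greaᵢ² = 0.3333² + 0.0108² + 0.0215² + 0.3656² + 0.2688² = 0.111089 + 0.000117 + 0.000462 + 0.133663 + 0.072253 = 0.317584
B_Grea = 1 / 0.317584 = 3.1488
Σp_Marsᵢ² = 0.0057² + 0.1875² + 0.3239² + 0.3693² + 0.1136² = 0.000032 + 0.035156 + 0.104911 + 0.136382 + 0.012905 = 0.289386
B_Mars = 1 / 0.289386 = 3.4556
Highest B → broadest niche (most generalist): Marsh Tit (B = 3.46).

Marsh Tit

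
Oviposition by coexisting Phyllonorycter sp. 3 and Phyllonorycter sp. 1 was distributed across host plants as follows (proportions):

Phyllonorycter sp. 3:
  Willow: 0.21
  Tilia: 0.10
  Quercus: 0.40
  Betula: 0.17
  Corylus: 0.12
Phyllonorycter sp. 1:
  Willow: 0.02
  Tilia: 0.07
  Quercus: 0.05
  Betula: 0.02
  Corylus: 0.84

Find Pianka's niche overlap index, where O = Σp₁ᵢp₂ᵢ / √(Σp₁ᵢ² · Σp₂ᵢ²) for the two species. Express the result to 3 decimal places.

Σ p₁ᵢp₂ᵢ = 0.0042 + 0.0070 + 0.0200 + 0.0034 + 0.1008 = 0.1354
Σp_1ᵢ² = 0.21² + 0.10² + 0.40² + 0.17² + 0.12² = 0.0441 + 0.0100 + 0.1600 + 0.0289 + 0.0144 = 0.2574
Σp_2ᵢ² = 0.02² + 0.07² + 0.05² + 0.02² + 0.84² = 0.0004 + 0.0049 + 0.0025 + 0.0004 + 0.7056 = 0.7138
O = 0.1354 / √(0.2574 × 0.7138) = 0.1354 / 0.428640 = 0.31588

0.316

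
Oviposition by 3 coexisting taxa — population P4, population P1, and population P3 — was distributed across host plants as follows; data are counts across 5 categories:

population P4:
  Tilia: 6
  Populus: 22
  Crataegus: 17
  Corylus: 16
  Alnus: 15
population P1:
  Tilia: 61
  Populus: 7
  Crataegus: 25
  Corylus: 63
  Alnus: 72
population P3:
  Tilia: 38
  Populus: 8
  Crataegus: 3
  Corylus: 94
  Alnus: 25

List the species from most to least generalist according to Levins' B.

population P4 > population P1 > population P3

Proportions for population P4 (n=76): 6/76=0.0789, 22/76=0.2895, 17/76=0.2237, 16/76=0.2105, 15/76=0.1974
Proportions for population P1 (n=228): 61/228=0.2675, 7/228=0.0307, 25/228=0.1096, 63/228=0.2763, 72/228=0.3158
Proportions for population P3 (n=168): 38/168=0.2262, 8/168=0.0476, 3/168=0.0179, 94/168=0.5595, 25/168=0.1488
Σp_P4ᵢ² = 0.0789² + 0.2895² + 0.2237² + 0.2105² + 0.1974² = 0.006225 + 0.083810 + 0.050042 + 0.044310 + 0.038967 = 0.223354
B_P4 = 1 / 0.223354 = 4.4772
Σp_P1ᵢ² = 0.2675² + 0.0307² + 0.1096² + 0.2763² + 0.3158² = 0.071556 + 0.000942 + 0.012012 + 0.076342 + 0.099730 = 0.260582
B_P1 = 1 / 0.260582 = 3.8376
Σp_P3ᵢ² = 0.2262² + 0.0476² + 0.0179² + 0.5595² + 0.1488² = 0.051166 + 0.002266 + 0.000320 + 0.313040 + 0.022141 = 0.388933
B_P3 = 1 / 0.388933 = 2.5711
Ranking by B (broadest → narrowest): population P4 (4.48) > population P1 (3.84) > population P3 (2.57)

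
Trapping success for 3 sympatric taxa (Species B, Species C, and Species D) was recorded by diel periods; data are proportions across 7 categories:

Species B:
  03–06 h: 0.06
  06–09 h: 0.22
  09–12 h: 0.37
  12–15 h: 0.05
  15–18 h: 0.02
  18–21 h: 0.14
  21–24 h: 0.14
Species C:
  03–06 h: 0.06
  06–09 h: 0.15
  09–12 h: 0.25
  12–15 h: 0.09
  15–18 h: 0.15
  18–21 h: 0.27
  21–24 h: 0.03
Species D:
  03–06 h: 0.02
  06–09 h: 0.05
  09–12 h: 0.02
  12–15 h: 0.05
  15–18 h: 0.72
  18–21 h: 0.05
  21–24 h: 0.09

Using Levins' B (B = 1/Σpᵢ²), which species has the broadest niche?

Species C

Σp_Bᵢ² = 0.06² + 0.22² + 0.37² + 0.05² + 0.02² + 0.14² + 0.14² = 0.0036 + 0.0484 + 0.1369 + 0.0025 + 0.0004 + 0.0196 + 0.0196 = 0.2310
B_B = 1 / 0.2310 = 4.3290
Σp_Cᵢ² = 0.06² + 0.15² + 0.25² + 0.09² + 0.15² + 0.27² + 0.03² = 0.0036 + 0.0225 + 0.0625 + 0.0081 + 0.0225 + 0.0729 + 0.0009 = 0.1930
B_C = 1 / 0.1930 = 5.1813
Σp_Dᵢ² = 0.02² + 0.05² + 0.02² + 0.05² + 0.72² + 0.05² + 0.09² = 0.0004 + 0.0025 + 0.0004 + 0.0025 + 0.5184 + 0.0025 + 0.0081 = 0.5348
B_D = 1 / 0.5348 = 1.8699
Highest B → broadest niche (most generalist): Species C (B = 5.18).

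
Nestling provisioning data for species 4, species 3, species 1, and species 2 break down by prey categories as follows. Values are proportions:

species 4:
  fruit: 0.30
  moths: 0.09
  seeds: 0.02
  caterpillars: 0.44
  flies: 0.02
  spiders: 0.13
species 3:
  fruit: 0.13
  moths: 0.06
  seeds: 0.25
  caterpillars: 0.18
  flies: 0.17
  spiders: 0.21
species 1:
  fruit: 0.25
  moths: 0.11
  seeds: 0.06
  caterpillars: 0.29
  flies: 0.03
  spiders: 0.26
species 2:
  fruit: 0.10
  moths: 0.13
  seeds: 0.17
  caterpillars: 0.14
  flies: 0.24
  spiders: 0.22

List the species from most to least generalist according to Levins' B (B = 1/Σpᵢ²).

Σp_4ᵢ² = 0.30² + 0.09² + 0.02² + 0.44² + 0.02² + 0.13² = 0.0900 + 0.0081 + 0.0004 + 0.1936 + 0.0004 + 0.0169 = 0.3094
B_4 = 1 / 0.3094 = 3.2321
Σp_3ᵢ² = 0.13² + 0.06² + 0.25² + 0.18² + 0.17² + 0.21² = 0.0169 + 0.0036 + 0.0625 + 0.0324 + 0.0289 + 0.0441 = 0.1884
B_3 = 1 / 0.1884 = 5.3079
Σp_1ᵢ² = 0.25² + 0.11² + 0.06² + 0.29² + 0.03² + 0.26² = 0.0625 + 0.0121 + 0.0036 + 0.0841 + 0.0009 + 0.0676 = 0.2308
B_1 = 1 / 0.2308 = 4.3328
Σp_2ᵢ² = 0.10² + 0.13² + 0.17² + 0.14² + 0.24² + 0.22² = 0.0100 + 0.0169 + 0.0289 + 0.0196 + 0.0576 + 0.0484 = 0.1814
B_2 = 1 / 0.1814 = 5.5127
Ranking by B (broadest → narrowest): species 2 (5.51) > species 3 (5.31) > species 1 (4.33) > species 4 (3.23)

species 2 > species 3 > species 1 > species 4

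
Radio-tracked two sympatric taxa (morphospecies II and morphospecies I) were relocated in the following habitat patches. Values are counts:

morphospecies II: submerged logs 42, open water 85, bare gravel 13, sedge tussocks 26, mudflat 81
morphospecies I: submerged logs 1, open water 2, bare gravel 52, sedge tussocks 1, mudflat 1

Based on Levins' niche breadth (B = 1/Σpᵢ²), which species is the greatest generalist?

Proportions for morphospecies II (n=247): 42/247=0.1700, 85/247=0.3441, 13/247=0.0526, 26/247=0.1053, 81/247=0.3279
Proportions for morphospecies I (n=57): 1/57=0.0175, 2/57=0.0351, 52/57=0.9123, 1/57=0.0175, 1/57=0.0175
Σp_IIᵢ² = 0.1700² + 0.3441² + 0.0526² + 0.1053² + 0.3279² = 0.028900 + 0.118405 + 0.002767 + 0.011088 + 0.107518 = 0.268678
B_II = 1 / 0.268678 = 3.7219
Σp_Iᵢ² = 0.0175² + 0.0351² + 0.9123² + 0.0175² + 0.0175² = 0.000306 + 0.001232 + 0.832291 + 0.000306 + 0.000306 = 0.834441
B_I = 1 / 0.834441 = 1.1984
Highest B → broadest niche (most generalist): morphospecies II (B = 3.72).

morphospecies II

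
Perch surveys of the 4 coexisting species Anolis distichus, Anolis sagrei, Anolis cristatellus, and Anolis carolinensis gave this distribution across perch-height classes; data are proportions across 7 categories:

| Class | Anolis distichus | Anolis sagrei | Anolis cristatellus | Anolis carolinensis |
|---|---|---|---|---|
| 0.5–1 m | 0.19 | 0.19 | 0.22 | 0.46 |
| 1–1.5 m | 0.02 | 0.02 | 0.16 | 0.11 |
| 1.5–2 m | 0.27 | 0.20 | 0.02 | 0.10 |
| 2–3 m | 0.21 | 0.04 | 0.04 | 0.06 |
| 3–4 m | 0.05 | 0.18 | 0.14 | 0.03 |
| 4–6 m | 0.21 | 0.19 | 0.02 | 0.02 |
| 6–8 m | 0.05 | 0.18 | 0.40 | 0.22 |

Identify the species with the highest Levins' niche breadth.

Anolis sagrei

Σp_distᵢ² = 0.19² + 0.02² + 0.27² + 0.21² + 0.05² + 0.21² + 0.05² = 0.0361 + 0.0004 + 0.0729 + 0.0441 + 0.0025 + 0.0441 + 0.0025 = 0.2026
B_dist = 1 / 0.2026 = 4.9358
Σp_sagrᵢ² = 0.19² + 0.02² + 0.20² + 0.04² + 0.18² + 0.19² + 0.18² = 0.0361 + 0.0004 + 0.0400 + 0.0016 + 0.0324 + 0.0361 + 0.0324 = 0.1790
B_sagr = 1 / 0.1790 = 5.5866
Σp_crisᵢ² = 0.22² + 0.16² + 0.02² + 0.04² + 0.14² + 0.02² + 0.40² = 0.0484 + 0.0256 + 0.0004 + 0.0016 + 0.0196 + 0.0004 + 0.1600 = 0.2560
B_cris = 1 / 0.2560 = 3.9063
Σp_caroᵢ² = 0.46² + 0.11² + 0.10² + 0.06² + 0.03² + 0.02² + 0.22² = 0.2116 + 0.0121 + 0.0100 + 0.0036 + 0.0009 + 0.0004 + 0.0484 = 0.2870
B_caro = 1 / 0.2870 = 3.4843
Highest B → broadest niche (most generalist): Anolis sagrei (B = 5.59).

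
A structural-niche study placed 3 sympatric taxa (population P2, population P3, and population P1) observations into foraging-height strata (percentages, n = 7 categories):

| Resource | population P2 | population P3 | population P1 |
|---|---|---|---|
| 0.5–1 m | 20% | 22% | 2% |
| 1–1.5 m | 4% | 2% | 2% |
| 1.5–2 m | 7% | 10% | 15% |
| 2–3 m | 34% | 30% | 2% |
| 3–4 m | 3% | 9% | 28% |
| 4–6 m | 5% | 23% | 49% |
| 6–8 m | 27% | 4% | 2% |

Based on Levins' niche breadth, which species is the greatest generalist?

Convert percentages to proportions (divide by 100).
Σp_P2ᵢ² = 0.20² + 0.04² + 0.07² + 0.34² + 0.03² + 0.05² + 0.27² = 0.0400 + 0.0016 + 0.0049 + 0.1156 + 0.0009 + 0.0025 + 0.0729 = 0.2384
B_P2 = 1 / 0.2384 = 4.1946
Σp_P3ᵢ² = 0.22² + 0.02² + 0.10² + 0.30² + 0.09² + 0.23² + 0.04² = 0.0484 + 0.0004 + 0.0100 + 0.0900 + 0.0081 + 0.0529 + 0.0016 = 0.2114
B_P3 = 1 / 0.2114 = 4.7304
Σp_P1ᵢ² = 0.02² + 0.02² + 0.15² + 0.02² + 0.28² + 0.49² + 0.02² = 0.0004 + 0.0004 + 0.0225 + 0.0004 + 0.0784 + 0.2401 + 0.0004 = 0.3426
B_P1 = 1 / 0.3426 = 2.9189
Highest B → broadest niche (most generalist): population P3 (B = 4.73).

population P3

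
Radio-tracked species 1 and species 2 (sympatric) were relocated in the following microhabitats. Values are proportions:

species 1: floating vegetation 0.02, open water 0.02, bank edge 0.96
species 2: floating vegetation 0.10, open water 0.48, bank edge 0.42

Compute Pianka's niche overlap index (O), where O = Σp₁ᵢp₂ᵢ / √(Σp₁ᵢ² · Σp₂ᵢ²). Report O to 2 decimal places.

0.67

Σ p₁ᵢp₂ᵢ = 0.0020 + 0.0096 + 0.4032 = 0.4148
Σp_1ᵢ² = 0.02² + 0.02² + 0.96² = 0.0004 + 0.0004 + 0.9216 = 0.9224
Σp_2ᵢ² = 0.10² + 0.48² + 0.42² = 0.0100 + 0.2304 + 0.1764 = 0.4168
O = 0.4148 / √(0.9224 × 0.4168) = 0.4148 / 0.62005 = 0.6690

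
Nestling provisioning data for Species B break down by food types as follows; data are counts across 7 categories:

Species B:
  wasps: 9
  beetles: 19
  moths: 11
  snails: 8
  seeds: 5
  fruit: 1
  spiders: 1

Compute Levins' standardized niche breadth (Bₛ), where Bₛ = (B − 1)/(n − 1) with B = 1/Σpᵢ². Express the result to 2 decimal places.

0.58

Proportions for Species B (n=54): 9/54=0.1667, 19/54=0.3519, 11/54=0.2037, 8/54=0.1481, 5/54=0.0926, 1/54=0.0185, 1/54=0.0185
Σpᵢ² = 0.1667² + 0.3519² + 0.2037² + 0.1481² + 0.0926² + 0.0185² + 0.0185² = 0.027789 + 0.123834 + 0.041494 + 0.021934 + 0.008575 + 0.000342 + 0.000342 = 0.224310
B = 1 / 0.224310 = 4.4581
Bₛ = (B − 1)/(n − 1) = (4.4581 − 1)/(7 − 1) = 3.4581/6 = 0.5764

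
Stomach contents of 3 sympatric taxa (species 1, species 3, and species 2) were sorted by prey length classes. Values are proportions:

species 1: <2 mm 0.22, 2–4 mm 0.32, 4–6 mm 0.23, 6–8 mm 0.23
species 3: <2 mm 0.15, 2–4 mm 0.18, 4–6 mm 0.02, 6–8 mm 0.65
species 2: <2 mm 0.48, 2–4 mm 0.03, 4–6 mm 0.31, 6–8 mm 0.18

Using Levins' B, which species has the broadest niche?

Σp_1ᵢ² = 0.22² + 0.32² + 0.23² + 0.23² = 0.0484 + 0.1024 + 0.0529 + 0.0529 = 0.2566
B_1 = 1 / 0.2566 = 3.8971
Σp_3ᵢ² = 0.15² + 0.18² + 0.02² + 0.65² = 0.0225 + 0.0324 + 0.0004 + 0.4225 = 0.4778
B_3 = 1 / 0.4778 = 2.0929
Σp_2ᵢ² = 0.48² + 0.03² + 0.31² + 0.18² = 0.2304 + 0.0009 + 0.0961 + 0.0324 = 0.3598
B_2 = 1 / 0.3598 = 2.7793
Highest B → broadest niche (most generalist): species 1 (B = 3.90).

species 1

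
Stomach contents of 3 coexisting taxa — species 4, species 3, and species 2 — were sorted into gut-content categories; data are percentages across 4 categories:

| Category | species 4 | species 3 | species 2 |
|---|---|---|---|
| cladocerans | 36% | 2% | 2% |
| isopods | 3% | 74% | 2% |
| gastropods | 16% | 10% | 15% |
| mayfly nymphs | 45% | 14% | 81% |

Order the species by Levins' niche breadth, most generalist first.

species 4 > species 3 > species 2

Convert percentages to proportions (divide by 100).
Σp_4ᵢ² = 0.36² + 0.03² + 0.16² + 0.45² = 0.1296 + 0.0009 + 0.0256 + 0.2025 = 0.3586
B_4 = 1 / 0.3586 = 2.7886
Σp_3ᵢ² = 0.02² + 0.74² + 0.10² + 0.14² = 0.0004 + 0.5476 + 0.0100 + 0.0196 = 0.5776
B_3 = 1 / 0.5776 = 1.7313
Σp_2ᵢ² = 0.02² + 0.02² + 0.15² + 0.81² = 0.0004 + 0.0004 + 0.0225 + 0.6561 = 0.6794
B_2 = 1 / 0.6794 = 1.4719
Ranking by B (broadest → narrowest): species 4 (2.79) > species 3 (1.73) > species 2 (1.47)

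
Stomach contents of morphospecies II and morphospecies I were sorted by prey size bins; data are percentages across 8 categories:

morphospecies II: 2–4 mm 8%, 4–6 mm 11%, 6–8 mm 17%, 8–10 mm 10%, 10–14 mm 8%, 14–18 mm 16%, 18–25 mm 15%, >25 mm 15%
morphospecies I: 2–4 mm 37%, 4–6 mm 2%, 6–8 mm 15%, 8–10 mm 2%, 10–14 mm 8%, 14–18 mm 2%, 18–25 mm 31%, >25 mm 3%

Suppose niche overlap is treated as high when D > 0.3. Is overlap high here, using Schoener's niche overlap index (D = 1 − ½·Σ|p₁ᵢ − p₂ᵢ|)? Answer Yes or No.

Yes

Convert percentages to proportions (divide by 100).
Σ|p₁ᵢ − p₂ᵢ| = 0.29 + 0.09 + 0.02 + 0.08 + 0.00 + 0.14 + 0.16 + 0.12 = 0.90
D = 1 − ½ × 0.90 = 1 − 0.450 = 0.5500
D = 0.5500 > 0.3 → Yes.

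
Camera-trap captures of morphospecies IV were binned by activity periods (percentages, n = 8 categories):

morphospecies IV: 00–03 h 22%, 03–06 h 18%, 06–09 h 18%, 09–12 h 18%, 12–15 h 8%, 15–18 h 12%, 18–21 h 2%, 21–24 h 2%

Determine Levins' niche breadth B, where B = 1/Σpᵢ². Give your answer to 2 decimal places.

Convert percentages to proportions (divide by 100).
Σpᵢ² = 0.22² + 0.18² + 0.18² + 0.18² + 0.08² + 0.12² + 0.02² + 0.02² = 0.0484 + 0.0324 + 0.0324 + 0.0324 + 0.0064 + 0.0144 + 0.0004 + 0.0004 = 0.1672
B = 1 / 0.1672 = 5.9809

5.98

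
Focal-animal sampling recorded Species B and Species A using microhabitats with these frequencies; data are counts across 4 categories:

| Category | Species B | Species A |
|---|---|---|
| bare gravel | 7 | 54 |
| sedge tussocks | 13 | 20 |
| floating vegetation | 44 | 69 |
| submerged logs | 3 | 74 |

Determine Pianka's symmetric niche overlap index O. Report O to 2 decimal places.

0.72

Proportions for Species B (n=67): 7/67=0.1045, 13/67=0.1940, 44/67=0.6567, 3/67=0.0448
Proportions for Species A (n=217): 54/217=0.2488, 20/217=0.0922, 69/217=0.3180, 74/217=0.3410
Σ p₁ᵢp₂ᵢ = 0.026000 + 0.017887 + 0.208831 + 0.015277 = 0.267995
Σp_1ᵢ² = 0.1045² + 0.1940² + 0.6567² + 0.0448² = 0.010920 + 0.037636 + 0.431255 + 0.002007 = 0.481818
Σp_2ᵢ² = 0.2488² + 0.0922² + 0.3180² + 0.3410² = 0.061901 + 0.008501 + 0.101124 + 0.116281 = 0.287807
O = 0.267995 / √(0.481818 × 0.287807) = 0.267995 / 0.3723850 = 0.7197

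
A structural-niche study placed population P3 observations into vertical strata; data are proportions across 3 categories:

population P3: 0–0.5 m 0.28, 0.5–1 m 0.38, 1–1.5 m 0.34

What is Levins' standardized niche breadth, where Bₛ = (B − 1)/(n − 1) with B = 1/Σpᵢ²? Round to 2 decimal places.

Σpᵢ² = 0.28² + 0.38² + 0.34² = 0.0784 + 0.1444 + 0.1156 = 0.3384
B = 1 / 0.3384 = 2.9551
Bₛ = (B − 1)/(n − 1) = (2.9551 − 1)/(3 − 1) = 1.9551/2 = 0.9776

0.98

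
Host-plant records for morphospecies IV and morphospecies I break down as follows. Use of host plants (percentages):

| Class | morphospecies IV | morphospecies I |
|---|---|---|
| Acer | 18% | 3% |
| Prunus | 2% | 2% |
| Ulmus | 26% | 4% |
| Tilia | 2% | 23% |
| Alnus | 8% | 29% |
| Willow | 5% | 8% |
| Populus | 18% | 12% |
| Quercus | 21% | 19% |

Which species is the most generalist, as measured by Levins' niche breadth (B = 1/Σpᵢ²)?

morphospecies IV

Convert percentages to proportions (divide by 100).
Σp_IVᵢ² = 0.18² + 0.02² + 0.26² + 0.02² + 0.08² + 0.05² + 0.18² + 0.21² = 0.0324 + 0.0004 + 0.0676 + 0.0004 + 0.0064 + 0.0025 + 0.0324 + 0.0441 = 0.1862
B_IV = 1 / 0.1862 = 5.3706
Σp_Iᵢ² = 0.03² + 0.02² + 0.04² + 0.23² + 0.29² + 0.08² + 0.12² + 0.19² = 0.0009 + 0.0004 + 0.0016 + 0.0529 + 0.0841 + 0.0064 + 0.0144 + 0.0361 = 0.1968
B_I = 1 / 0.1968 = 5.0813
Highest B → broadest niche (most generalist): morphospecies IV (B = 5.37).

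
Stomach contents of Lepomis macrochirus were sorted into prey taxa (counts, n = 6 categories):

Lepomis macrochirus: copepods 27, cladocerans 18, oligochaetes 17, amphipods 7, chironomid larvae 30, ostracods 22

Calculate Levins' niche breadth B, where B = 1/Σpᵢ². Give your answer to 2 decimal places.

Proportions for Lepomis macrochirus (n=121): 27/121=0.2231, 18/121=0.1488, 17/121=0.1405, 7/121=0.0579, 30/121=0.2479, 22/121=0.1818
Σpᵢ² = 0.2231² + 0.1488² + 0.1405² + 0.0579² + 0.2479² + 0.1818² = 0.049774 + 0.022141 + 0.019740 + 0.003352 + 0.061454 + 0.033051 = 0.189512
B = 1 / 0.189512 = 5.2767

5.28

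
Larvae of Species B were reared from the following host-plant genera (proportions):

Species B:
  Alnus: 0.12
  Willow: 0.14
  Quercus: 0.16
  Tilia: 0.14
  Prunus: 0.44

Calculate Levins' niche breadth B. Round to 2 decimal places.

3.67

Σpᵢ² = 0.12² + 0.14² + 0.16² + 0.14² + 0.44² = 0.0144 + 0.0196 + 0.0256 + 0.0196 + 0.1936 = 0.2728
B = 1 / 0.2728 = 3.6657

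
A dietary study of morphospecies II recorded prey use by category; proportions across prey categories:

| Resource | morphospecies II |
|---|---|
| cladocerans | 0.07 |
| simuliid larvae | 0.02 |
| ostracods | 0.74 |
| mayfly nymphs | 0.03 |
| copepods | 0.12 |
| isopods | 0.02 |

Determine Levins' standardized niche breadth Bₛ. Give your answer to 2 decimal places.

Σpᵢ² = 0.07² + 0.02² + 0.74² + 0.03² + 0.12² + 0.02² = 0.0049 + 0.0004 + 0.5476 + 0.0009 + 0.0144 + 0.0004 = 0.5686
B = 1 / 0.5686 = 1.7587
Bₛ = (B − 1)/(n − 1) = (1.7587 − 1)/(6 − 1) = 0.7587/5 = 0.1517

0.15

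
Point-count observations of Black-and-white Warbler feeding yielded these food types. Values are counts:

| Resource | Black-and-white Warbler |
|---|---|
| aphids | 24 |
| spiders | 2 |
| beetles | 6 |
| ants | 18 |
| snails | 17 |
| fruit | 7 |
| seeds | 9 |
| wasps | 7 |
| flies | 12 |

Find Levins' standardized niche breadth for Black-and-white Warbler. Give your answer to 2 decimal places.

0.71

Proportions for Black-and-white Warbler (n=102): 24/102=0.2353, 2/102=0.0196, 6/102=0.0588, 18/102=0.1765, 17/102=0.1667, 7/102=0.0686, 9/102=0.0882, 7/102=0.0686, 12/102=0.1176
Σpᵢ² = 0.2353² + 0.0196² + 0.0588² + 0.1765² + 0.1667² + 0.0686² + 0.0882² + 0.0686² + 0.1176² = 0.055366 + 0.000384 + 0.003457 + 0.031152 + 0.027789 + 0.004706 + 0.007779 + 0.004706 + 0.013830 = 0.149169
B = 1 / 0.149169 = 6.7038
Bₛ = (B − 1)/(n − 1) = (6.7038 − 1)/(9 − 1) = 5.7038/8 = 0.7130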